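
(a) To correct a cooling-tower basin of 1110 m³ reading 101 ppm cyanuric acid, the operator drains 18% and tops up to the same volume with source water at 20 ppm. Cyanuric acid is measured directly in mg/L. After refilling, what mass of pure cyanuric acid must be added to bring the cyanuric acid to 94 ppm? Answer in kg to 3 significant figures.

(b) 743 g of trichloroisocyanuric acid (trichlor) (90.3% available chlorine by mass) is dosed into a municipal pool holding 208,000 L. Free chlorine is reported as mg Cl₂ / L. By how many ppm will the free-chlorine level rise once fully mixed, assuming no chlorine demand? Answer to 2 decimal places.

(a) 8.41 kg; (b) 3.23 ppm

(a) Volume: 1110 m³ = 1,110,000 L.
(a) After draining 18% and refilling: 101 × 0.82 + 20 × 0.18 = 86.42 ppm.
(a) Deficit to target: 94 − 86.42 = 7.58 mg/L.
(a) Mass: 7.58 mg/L × 1,110,000 L = 8414 g cyanuric acid.

(b) Available chlorine delivered: 743 g × 0.903 = 670.9 g as Cl₂.
(b) Concentration rise: 670.9 g / 208,000 L = 3.226 mg/L = 3.23 ppm.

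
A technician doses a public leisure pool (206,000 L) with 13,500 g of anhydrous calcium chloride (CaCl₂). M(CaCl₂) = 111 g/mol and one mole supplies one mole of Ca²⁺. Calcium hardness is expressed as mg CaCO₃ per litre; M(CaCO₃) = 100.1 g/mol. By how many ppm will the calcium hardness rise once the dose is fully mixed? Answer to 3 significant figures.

Moles of Ca²⁺: 13,500 g ÷ 111 g/mol = 121.6 mol.
As CaCO₃: 121.6 mol × 100.1 g/mol = 12,170 g.
Rise: 12,170 g / 206,000 L × 1000 = 59.1 mg/L.

59.1 ppm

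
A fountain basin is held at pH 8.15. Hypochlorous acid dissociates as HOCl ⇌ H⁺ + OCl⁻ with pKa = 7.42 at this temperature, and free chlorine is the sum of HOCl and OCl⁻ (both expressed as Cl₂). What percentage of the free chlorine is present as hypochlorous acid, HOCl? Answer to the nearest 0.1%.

[OCl⁻]/[HOCl] = 10^(pH − pKa) = 10^(8.15 − 7.42) = 10^0.73 = 5.37.
Fraction as HOCl = 1 / (1 + 5.37) = 0.157.

15.7%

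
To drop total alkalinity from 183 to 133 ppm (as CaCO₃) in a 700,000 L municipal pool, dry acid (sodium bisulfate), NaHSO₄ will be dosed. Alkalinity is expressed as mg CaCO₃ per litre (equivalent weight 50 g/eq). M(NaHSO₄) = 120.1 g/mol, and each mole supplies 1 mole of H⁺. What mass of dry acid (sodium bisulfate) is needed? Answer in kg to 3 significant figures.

Alkalinity to neutralize: (183 − 133) = 50 mg/L as CaCO₃ × 700,000 L = 35,000 g as CaCO₃.
Equivalents of H⁺ required: 35,000 ÷ 50 g/eq = 700 eq = 700 mol NaHSO₄.
Mass of NaHSO₄: 700 × 120.1 = 84,070 g.

84.1 kg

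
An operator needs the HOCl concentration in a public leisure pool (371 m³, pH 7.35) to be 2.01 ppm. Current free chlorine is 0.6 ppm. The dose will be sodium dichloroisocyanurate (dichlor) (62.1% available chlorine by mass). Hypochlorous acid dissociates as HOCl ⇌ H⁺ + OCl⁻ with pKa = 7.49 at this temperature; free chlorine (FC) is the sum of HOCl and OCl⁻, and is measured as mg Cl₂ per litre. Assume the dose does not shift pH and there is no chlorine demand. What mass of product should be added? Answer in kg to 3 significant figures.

Volume: 371 m³ = 371,000 L.
[OCl⁻]/[HOCl] = 10^(pH − pKa) = 10^(7.35 − 7.49) = 0.7244; fraction as HOCl = 1/(1 + 0.7244) = 0.5799.
Free chlorine required for 2.01 ppm HOCl: 2.01 / 0.5799 = 3.466 ppm.
FC to add: 3.466 − 0.6 = 2.866 mg/L as Cl₂.
Cl₂ equivalent: 2.866 mg/L × 371,000 L = 1063 g.
Product at 62.1% available Cl: 1063 / 0.621 = 1712 g.

1.71 kg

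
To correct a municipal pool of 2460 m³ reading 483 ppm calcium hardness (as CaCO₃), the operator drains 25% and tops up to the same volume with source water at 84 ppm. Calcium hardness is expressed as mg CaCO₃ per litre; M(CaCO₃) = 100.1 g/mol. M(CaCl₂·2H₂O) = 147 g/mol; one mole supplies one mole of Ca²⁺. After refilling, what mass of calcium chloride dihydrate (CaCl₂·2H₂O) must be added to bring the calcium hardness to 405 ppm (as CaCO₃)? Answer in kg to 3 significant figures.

78.6 kg

Volume: 2460 m³ = 2,460,000 L.
After draining 25% and refilling: 483 × 0.75 + 84 × 0.25 = 383.25 ppm.
Deficit to target: 405 − 383.25 = 21.75 mg/L.
As CaCO₃: 21.75 mg/L × 2,460,000 L = 53,500 g; ÷ 100.1 = 534.5 mol Ca²⁺.
Mass: 534.5 × 147 = 78,570 g.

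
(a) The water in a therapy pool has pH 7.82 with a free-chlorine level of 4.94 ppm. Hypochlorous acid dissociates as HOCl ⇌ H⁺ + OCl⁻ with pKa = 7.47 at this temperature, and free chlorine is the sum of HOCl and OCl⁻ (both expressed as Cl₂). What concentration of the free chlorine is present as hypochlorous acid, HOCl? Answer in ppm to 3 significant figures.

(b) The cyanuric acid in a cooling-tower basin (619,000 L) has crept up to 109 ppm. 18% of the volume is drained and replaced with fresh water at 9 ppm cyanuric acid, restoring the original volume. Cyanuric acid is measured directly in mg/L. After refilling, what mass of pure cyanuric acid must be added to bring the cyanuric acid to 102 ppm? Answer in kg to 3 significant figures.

(a) [OCl⁻]/[HOCl] = 10^(pH − pKa) = 10^(7.82 − 7.47) = 10^0.35 = 2.239.
(a) Fraction as HOCl = 1 / (1 + 2.239) = 0.3088.
(a) HOCl = 0.3088 × 4.94 ppm = 1.525 ppm.

(b) After draining 18% and refilling: 109 × 0.82 + 9 × 0.18 = 91 ppm.
(b) Deficit to target: 102 − 91 = 11 mg/L.
(b) Mass: 11 mg/L × 619,000 L = 6809 g cyanuric acid.

(a) 1.53 ppm; (b) 6.81 kg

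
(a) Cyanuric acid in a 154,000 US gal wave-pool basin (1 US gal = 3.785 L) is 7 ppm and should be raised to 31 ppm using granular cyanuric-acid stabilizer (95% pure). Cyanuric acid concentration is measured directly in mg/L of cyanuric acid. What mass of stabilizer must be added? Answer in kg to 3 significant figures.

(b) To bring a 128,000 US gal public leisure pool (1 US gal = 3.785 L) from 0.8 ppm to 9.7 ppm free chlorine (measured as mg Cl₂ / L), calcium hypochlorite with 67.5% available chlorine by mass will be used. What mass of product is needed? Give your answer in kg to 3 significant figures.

(a) 14.7 kg; (b) 6.39 kg

(a) Volume: 154,000 US gal × 3.785 L/gal = 582,890 L.
(a) CYA to add: (31 − 7) = 24 mg/L × 582,890 L = 13,990 g cyanuric acid.
(a) At 95% purity: 13,990 / 0.95 = 14,730 g product.

(b) Volume: 128,000 US gal × 3.785 L/gal = 484,480 L.
(b) Chlorine deficit: 9.7 − 0.8 = 8.9 ppm = 8.9 mg/L as Cl₂.
(b) Cl₂ equivalent needed: 8.9 mg/L × 484,480 L = 4,312,000 mg = 4312 g.
(b) Product at 67.5% available chlorine: 4312 / 0.675 = 6388 g.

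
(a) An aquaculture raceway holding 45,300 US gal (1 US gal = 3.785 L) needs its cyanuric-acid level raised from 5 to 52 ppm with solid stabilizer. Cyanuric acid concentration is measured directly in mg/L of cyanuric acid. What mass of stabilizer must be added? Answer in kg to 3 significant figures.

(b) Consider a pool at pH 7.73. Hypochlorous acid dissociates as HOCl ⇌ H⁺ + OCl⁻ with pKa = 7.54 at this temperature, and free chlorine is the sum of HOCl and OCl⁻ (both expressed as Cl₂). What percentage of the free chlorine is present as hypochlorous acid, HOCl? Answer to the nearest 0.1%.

(a) 8.06 kg; (b) 39.2%

(a) Volume: 45,300 US gal × 3.785 L/gal = 171,460 L.
(a) CYA to add: (52 − 5) = 47 mg/L × 171,460 L = 8059 g cyanuric acid.

(b) [OCl⁻]/[HOCl] = 10^(pH − pKa) = 10^(7.73 − 7.54) = 10^0.19 = 1.549.
(b) Fraction as HOCl = 1 / (1 + 1.549) = 0.3923.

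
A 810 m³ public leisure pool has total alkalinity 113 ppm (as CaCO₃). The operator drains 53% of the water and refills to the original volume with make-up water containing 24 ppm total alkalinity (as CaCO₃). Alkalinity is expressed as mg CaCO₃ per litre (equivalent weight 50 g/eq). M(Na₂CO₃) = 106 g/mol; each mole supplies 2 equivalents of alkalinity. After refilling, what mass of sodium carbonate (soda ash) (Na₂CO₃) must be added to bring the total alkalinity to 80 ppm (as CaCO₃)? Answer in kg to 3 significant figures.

Volume: 810 m³ = 810,000 L.
After draining 53% and refilling: 113 × 0.47 + 24 × 0.53 = 65.83 ppm.
Deficit to target: 80 − 65.83 = 14.17 mg/L.
As CaCO₃: 14.17 mg/L × 810,000 L = 11,480 g; ÷ 50 g/eq ÷ 2 = 114.8 mol Na₂CO₃.
Mass: 114.8 × 106 = 12,170 g.

12.2 kg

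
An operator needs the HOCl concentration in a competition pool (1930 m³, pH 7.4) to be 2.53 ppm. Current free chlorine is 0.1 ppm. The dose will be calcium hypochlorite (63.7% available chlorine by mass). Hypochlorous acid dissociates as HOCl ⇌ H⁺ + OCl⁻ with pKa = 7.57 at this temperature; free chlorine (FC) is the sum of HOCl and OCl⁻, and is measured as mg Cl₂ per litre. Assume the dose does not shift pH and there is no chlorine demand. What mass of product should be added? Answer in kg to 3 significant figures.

12.5 kg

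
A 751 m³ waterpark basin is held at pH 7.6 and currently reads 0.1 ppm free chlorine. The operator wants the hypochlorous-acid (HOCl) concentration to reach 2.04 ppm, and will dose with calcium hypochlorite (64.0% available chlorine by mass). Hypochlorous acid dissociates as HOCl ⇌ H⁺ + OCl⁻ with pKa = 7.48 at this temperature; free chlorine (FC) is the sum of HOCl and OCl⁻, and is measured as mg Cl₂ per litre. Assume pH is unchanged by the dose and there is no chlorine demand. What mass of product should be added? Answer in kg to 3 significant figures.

Volume: 751 m³ = 751,000 L.
[OCl⁻]/[HOCl] = 10^(pH − pKa) = 10^(7.6 − 7.48) = 1.318; fraction as HOCl = 1/(1 + 1.318) = 0.4314.
Free chlorine required for 2.04 ppm HOCl: 2.04 / 0.4314 = 4.729 ppm.
FC to add: 4.729 − 0.1 = 4.629 mg/L as Cl₂.
Cl₂ equivalent: 4.629 mg/L × 751,000 L = 3477 g.
Product at 64.0% available Cl: 3477 / 0.64 = 5432 g.

5.43 kg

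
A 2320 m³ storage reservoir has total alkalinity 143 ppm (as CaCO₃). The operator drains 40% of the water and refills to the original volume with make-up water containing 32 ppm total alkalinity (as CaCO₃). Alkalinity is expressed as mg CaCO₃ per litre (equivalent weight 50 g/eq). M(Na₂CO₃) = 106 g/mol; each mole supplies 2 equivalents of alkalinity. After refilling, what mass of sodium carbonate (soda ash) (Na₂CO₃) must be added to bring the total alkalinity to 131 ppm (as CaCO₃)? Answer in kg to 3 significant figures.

79.7 kg

Volume: 2320 m³ = 2,320,000 L.
After draining 40% and refilling: 143 × 0.60 + 32 × 0.40 = 98.6 ppm.
Deficit to target: 131 − 98.6 = 32.4 mg/L.
As CaCO₃: 32.4 mg/L × 2,320,000 L = 75,170 g; ÷ 50 g/eq ÷ 2 = 751.7 mol Na₂CO₃.
Mass: 751.7 × 106 = 79,680 g.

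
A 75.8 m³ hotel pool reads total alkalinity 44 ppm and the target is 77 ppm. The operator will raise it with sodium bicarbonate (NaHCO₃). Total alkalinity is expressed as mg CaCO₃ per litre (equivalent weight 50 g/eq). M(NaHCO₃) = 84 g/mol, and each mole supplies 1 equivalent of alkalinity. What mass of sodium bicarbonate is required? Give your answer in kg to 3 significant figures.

Volume: 75.8 m³ = 75,800 L.
Alkalinity to add: (77 − 44) = 33 mg/L as CaCO₃ × 75,800 L = 2501 g as CaCO₃.
Equivalents: 2501 g ÷ 50 g/eq = 50.03 eq.
NaHCO₃ supplies 1 eq per mole → 50.03 mol.
Mass: 50.03 mol × 84 g/mol = 4202 g.

4.20 kg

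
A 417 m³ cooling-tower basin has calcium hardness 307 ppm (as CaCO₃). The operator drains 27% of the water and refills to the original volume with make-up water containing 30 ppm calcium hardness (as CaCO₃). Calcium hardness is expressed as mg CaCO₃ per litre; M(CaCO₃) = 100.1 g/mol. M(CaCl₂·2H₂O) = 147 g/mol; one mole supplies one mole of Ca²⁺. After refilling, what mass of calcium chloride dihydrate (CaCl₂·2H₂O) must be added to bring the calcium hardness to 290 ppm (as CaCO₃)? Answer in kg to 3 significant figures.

35.4 kg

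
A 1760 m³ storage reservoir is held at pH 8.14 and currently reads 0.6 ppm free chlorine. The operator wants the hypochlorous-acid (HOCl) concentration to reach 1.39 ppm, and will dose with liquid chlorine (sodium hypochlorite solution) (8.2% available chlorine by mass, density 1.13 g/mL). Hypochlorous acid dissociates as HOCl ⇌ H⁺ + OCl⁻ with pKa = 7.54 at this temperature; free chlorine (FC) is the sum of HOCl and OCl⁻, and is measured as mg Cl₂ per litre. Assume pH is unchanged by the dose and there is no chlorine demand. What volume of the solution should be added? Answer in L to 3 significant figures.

Volume: 1760 m³ = 1,760,000 L.
[OCl⁻]/[HOCl] = 10^(pH − pKa) = 10^(8.14 − 7.54) = 3.981; fraction as HOCl = 1/(1 + 3.981) = 0.2008.
Free chlorine required for 1.39 ppm HOCl: 1.39 / 0.2008 = 6.924 ppm.
FC to add: 6.924 − 0.6 = 6.324 mg/L as Cl₂.
Cl₂ equivalent: 6.324 mg/L × 1,760,000 L = 11,130 g.
Product at 8.2% available Cl: 11,130 / 0.082 = 135,700 g.
Volume: 135,700 g ÷ 1.13 g/mL = 120,100 mL.

120 L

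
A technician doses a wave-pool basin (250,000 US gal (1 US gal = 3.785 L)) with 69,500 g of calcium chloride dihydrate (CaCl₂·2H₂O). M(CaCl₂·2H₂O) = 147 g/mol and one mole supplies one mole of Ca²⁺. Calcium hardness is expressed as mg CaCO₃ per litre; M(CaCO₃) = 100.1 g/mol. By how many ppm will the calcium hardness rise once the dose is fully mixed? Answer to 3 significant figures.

50.0 ppm

Volume: 250,000 US gal × 3.785 L/gal = 946,250 L.
Moles of Ca²⁺: 69,500 g ÷ 147 g/mol = 472.8 mol.
As CaCO₃: 472.8 mol × 100.1 g/mol = 47,330 g.
Rise: 47,330 g / 946,250 L × 1000 = 50.01 mg/L.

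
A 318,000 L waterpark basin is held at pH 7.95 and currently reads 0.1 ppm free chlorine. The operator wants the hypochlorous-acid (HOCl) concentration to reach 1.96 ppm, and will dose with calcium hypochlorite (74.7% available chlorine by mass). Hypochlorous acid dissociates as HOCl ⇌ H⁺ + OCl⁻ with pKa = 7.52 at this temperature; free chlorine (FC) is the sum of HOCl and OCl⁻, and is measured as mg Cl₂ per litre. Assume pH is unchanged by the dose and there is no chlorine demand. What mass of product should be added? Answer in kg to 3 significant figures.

[OCl⁻]/[HOCl] = 10^(pH − pKa) = 10^(7.95 − 7.52) = 2.692; fraction as HOCl = 1/(1 + 2.692) = 0.2709.
Free chlorine required for 1.96 ppm HOCl: 1.96 / 0.2709 = 7.235 ppm.
FC to add: 7.235 − 0.1 = 7.135 mg/L as Cl₂.
Cl₂ equivalent: 7.135 mg/L × 318,000 L = 2269 g.
Product at 74.7% available Cl: 2269 / 0.747 = 3038 g.

3.04 kg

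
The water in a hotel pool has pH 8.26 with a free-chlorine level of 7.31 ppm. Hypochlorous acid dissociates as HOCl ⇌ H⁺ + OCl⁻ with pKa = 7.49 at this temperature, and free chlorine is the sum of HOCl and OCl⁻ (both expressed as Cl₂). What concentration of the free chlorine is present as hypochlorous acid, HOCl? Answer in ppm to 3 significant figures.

1.06 ppm

[OCl⁻]/[HOCl] = 10^(pH − pKa) = 10^(8.26 − 7.49) = 10^0.77 = 5.888.
Fraction as HOCl = 1 / (1 + 5.888) = 0.1452.
HOCl = 0.1452 × 7.31 ppm = 1.061 ppm.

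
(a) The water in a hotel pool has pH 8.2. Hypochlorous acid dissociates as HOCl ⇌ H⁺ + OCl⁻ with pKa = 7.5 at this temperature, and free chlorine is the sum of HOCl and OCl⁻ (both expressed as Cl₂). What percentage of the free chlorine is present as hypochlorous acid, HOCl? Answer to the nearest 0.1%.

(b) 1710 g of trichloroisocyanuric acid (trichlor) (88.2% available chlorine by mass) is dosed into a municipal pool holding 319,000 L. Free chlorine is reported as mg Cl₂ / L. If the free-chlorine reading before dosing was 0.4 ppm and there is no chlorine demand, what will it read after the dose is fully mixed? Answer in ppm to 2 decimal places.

(a) 16.6%; (b) 5.13 ppm

(a) [OCl⁻]/[HOCl] = 10^(pH − pKa) = 10^(8.2 − 7.5) = 10^0.70 = 5.012.
(a) Fraction as HOCl = 1 / (1 + 5.012) = 0.1663.

(b) Available chlorine delivered: 1710 g × 0.882 = 1508 g as Cl₂.
(b) Concentration rise: 1508 g / 319,000 L = 4.728 mg/L = 4.73 ppm.
(b) Final FC: 0.4 + 4.73 = 5.13 ppm.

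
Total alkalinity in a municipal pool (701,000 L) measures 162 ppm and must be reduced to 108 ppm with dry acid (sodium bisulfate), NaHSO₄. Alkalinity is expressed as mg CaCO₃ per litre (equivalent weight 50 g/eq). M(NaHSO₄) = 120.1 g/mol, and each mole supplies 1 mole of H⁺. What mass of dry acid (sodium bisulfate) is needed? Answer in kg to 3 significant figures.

90.9 kg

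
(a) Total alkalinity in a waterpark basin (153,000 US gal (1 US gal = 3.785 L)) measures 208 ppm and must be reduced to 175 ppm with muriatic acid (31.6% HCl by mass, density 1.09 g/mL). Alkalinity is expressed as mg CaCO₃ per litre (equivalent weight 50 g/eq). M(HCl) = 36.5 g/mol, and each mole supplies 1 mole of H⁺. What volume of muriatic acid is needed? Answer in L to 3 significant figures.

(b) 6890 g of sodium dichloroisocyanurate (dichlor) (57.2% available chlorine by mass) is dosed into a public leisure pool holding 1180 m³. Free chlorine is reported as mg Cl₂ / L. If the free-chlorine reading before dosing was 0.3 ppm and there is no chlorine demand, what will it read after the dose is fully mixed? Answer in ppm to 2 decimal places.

(a) 40.5 L; (b) 3.64 ppm

(a) Volume: 153,000 US gal × 3.785 L/gal = 579,105 L.
(a) Alkalinity to neutralize: (208 − 175) = 33 mg/L as CaCO₃ × 579,105 L = 19,110 g as CaCO₃.
(a) Equivalents of H⁺ required: 19,110 ÷ 50 g/eq = 382.2 eq = 382.2 mol HCl.
(a) Mass of HCl: 382.2 × 36.5 = 13,950 g.
(a) Mass of 31.6% solution: 13,950 / 0.316 = 44,150 g.
(a) Volume: 44,150 g ÷ 1.09 g/mL = 40,500 mL.

(b) Volume: 1180 m³ = 1,180,000 L.
(b) Available chlorine delivered: 6890 g × 0.572 = 3941 g as Cl₂.
(b) Concentration rise: 3941 g / 1,180,000 L = 3.34 mg/L = 3.34 ppm.
(b) Final FC: 0.3 + 3.34 = 3.64 ppm.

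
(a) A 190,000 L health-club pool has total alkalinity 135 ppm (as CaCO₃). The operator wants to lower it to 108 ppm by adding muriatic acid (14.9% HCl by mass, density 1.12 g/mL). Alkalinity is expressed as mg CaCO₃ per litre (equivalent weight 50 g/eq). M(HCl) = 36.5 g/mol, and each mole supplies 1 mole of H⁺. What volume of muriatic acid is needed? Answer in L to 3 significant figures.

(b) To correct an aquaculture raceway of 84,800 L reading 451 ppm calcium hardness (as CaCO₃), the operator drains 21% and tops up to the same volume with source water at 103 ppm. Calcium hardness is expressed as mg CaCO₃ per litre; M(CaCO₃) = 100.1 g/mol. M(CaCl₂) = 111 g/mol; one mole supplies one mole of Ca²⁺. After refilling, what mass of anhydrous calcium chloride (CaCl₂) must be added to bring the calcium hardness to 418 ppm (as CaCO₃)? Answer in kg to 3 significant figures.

(a) 22.4 L; (b) 3.77 kg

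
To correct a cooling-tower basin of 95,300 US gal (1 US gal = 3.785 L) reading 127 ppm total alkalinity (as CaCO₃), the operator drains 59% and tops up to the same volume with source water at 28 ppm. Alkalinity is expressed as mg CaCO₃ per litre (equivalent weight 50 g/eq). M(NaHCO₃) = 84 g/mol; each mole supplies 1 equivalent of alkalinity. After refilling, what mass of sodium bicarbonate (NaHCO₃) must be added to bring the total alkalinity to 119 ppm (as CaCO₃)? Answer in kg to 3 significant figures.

Volume: 95,300 US gal × 3.785 L/gal = 360,710 L.
After draining 59% and refilling: 127 × 0.41 + 28 × 0.59 = 68.59 ppm.
Deficit to target: 119 − 68.59 = 50.41 mg/L.
As CaCO₃: 50.41 mg/L × 360,710 L = 18,180 g; ÷ 50 g/eq ÷ 1 = 363.7 mol NaHCO₃.
Mass: 363.7 × 84 = 30,550 g.

30.5 kg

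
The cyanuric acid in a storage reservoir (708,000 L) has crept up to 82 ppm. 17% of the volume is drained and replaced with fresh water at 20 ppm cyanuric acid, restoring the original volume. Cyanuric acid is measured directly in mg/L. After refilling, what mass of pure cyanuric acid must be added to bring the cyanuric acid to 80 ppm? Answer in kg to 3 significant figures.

After draining 17% and refilling: 82 × 0.83 + 20 × 0.17 = 71.46 ppm.
Deficit to target: 80 − 71.46 = 8.54 mg/L.
Mass: 8.54 mg/L × 708,000 L = 6046 g cyanuric acid.

6.05 kg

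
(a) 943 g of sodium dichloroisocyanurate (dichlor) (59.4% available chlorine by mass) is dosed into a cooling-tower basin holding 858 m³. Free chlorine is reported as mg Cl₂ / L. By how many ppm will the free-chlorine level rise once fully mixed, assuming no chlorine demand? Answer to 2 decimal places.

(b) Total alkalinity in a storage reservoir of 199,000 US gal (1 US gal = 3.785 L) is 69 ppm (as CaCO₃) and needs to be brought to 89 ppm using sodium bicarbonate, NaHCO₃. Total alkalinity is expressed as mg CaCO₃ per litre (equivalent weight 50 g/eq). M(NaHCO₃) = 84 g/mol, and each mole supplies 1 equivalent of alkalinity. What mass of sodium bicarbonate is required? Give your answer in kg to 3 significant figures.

(a) 0.65 ppm; (b) 25.3 kg

(a) Volume: 858 m³ = 858,000 L.
(a) Available chlorine delivered: 943 g × 0.594 = 560.1 g as Cl₂.
(a) Concentration rise: 560.1 g / 858,000 L = 0.6528 mg/L = 0.65 ppm.

(b) Volume: 199,000 US gal × 3.785 L/gal = 753,215 L.
(b) Alkalinity to add: (89 − 69) = 20 mg/L as CaCO₃ × 753,215 L = 15,060 g as CaCO₃.
(b) Equivalents: 15,060 g ÷ 50 g/eq = 301.3 eq.
(b) NaHCO₃ supplies 1 eq per mole → 301.3 mol.
(b) Mass: 301.3 mol × 84 g/mol = 25,310 g.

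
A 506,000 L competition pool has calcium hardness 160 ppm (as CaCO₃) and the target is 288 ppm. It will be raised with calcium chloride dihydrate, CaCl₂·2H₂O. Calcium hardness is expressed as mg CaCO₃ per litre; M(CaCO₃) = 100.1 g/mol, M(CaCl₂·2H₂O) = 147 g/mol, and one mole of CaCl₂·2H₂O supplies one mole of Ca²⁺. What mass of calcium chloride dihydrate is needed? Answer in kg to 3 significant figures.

Hardness to add: (288 − 160) = 128 mg/L as CaCO₃ × 506,000 L = 64,770 g as CaCO₃.
Moles of Ca²⁺ (1 mol Ca²⁺ ≡ 1 mol CaCO₃): 64,770 / 100.1 g/mol = 647 mol.
Mass of CaCl₂·2H₂O: 647 × 147 = 95,110 g.

95.1 kg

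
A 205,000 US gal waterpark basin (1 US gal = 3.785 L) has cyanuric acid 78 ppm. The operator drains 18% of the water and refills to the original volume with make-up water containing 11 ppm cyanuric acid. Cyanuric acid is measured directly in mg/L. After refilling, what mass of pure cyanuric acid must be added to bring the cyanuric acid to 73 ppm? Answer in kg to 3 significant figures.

5.48 kg

Volume: 205,000 US gal × 3.785 L/gal = 775,925 L.
After draining 18% and refilling: 78 × 0.82 + 11 × 0.18 = 65.94 ppm.
Deficit to target: 73 − 65.94 = 7.06 mg/L.
Mass: 7.06 mg/L × 775,925 L = 5478 g cyanuric acid.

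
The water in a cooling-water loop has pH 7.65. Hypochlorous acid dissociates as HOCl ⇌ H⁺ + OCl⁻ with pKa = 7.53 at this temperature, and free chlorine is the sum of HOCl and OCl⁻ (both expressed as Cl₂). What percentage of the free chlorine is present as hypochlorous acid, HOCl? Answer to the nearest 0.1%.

[OCl⁻]/[HOCl] = 10^(pH − pKa) = 10^(7.65 − 7.53) = 10^0.12 = 1.318.
Fraction as HOCl = 1 / (1 + 1.318) = 0.4314.

43.1%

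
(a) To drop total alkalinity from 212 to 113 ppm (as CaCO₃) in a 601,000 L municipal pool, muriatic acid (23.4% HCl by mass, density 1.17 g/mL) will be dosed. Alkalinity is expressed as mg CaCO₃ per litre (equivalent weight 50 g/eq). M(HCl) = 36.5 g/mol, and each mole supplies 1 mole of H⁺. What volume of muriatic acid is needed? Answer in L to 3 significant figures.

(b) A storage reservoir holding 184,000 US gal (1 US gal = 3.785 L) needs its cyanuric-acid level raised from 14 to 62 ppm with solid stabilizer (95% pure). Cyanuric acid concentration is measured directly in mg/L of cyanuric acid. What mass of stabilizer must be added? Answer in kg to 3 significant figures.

(a) Alkalinity to neutralize: (212 − 113) = 99 mg/L as CaCO₃ × 601,000 L = 59,500 g as CaCO₃.
(a) Equivalents of H⁺ required: 59,500 ÷ 50 g/eq = 1190 eq = 1190 mol HCl.
(a) Mass of HCl: 1190 × 36.5 = 43,430 g.
(a) Mass of 23.4% solution: 43,430 / 0.234 = 185,600 g.
(a) Volume: 185,600 g ÷ 1.17 g/mL = 158,600 mL.

(b) Volume: 184,000 US gal × 3.785 L/gal = 696,440 L.
(b) CYA to add: (62 − 14) = 48 mg/L × 696,440 L = 33,430 g cyanuric acid.
(b) At 95% purity: 33,430 / 0.95 = 35,190 g product.

(a) 159 L; (b) 35.2 kg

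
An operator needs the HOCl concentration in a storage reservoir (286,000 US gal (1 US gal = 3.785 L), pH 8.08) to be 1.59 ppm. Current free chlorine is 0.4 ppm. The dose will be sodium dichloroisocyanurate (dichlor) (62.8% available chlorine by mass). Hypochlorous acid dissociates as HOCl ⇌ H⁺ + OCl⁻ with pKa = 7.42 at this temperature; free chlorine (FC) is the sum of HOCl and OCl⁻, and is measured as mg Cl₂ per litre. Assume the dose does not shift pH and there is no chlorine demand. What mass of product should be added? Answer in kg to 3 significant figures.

14.6 kg

Volume: 286,000 US gal × 3.785 L/gal = 1,082,510 L.
[OCl⁻]/[HOCl] = 10^(pH − pKa) = 10^(8.08 − 7.42) = 4.571; fraction as HOCl = 1/(1 + 4.571) = 0.1795.
Free chlorine required for 1.59 ppm HOCl: 1.59 / 0.1795 = 8.858 ppm.
FC to add: 8.858 − 0.4 = 8.458 mg/L as Cl₂.
Cl₂ equivalent: 8.458 mg/L × 1,082,510 L = 9156 g.
Product at 62.8% available Cl: 9156 / 0.628 = 14,580 g.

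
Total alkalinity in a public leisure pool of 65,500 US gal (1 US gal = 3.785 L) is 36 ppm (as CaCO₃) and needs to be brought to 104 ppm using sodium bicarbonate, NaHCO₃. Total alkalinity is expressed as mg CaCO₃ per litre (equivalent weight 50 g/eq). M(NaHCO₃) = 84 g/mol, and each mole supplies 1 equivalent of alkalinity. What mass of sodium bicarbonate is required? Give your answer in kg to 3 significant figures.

28.3 kg

Volume: 65,500 US gal × 3.785 L/gal = 247,918 L.
Alkalinity to add: (104 − 36) = 68 mg/L as CaCO₃ × 247,918 L = 16,860 g as CaCO₃.
Equivalents: 16,860 g ÷ 50 g/eq = 337.2 eq.
NaHCO₃ supplies 1 eq per mole → 337.2 mol.
Mass: 337.2 mol × 84 g/mol = 28,320 g.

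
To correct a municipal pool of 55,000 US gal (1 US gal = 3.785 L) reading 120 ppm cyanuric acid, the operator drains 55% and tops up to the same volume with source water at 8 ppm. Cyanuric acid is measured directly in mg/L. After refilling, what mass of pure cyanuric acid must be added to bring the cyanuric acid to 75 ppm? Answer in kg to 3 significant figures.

3.46 kg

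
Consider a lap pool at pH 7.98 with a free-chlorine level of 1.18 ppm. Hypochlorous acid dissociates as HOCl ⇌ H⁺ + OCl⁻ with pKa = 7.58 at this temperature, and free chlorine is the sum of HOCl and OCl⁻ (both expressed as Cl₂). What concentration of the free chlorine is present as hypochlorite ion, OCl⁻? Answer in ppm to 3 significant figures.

0.844 ppm

[OCl⁻]/[HOCl] = 10^(pH − pKa) = 10^(7.98 − 7.58) = 10^0.40 = 2.512.
Fraction as HOCl = 1 / (1 + 2.512) = 0.2847.
OCl⁻ = (1 − 0.2847) × 1.18 ppm = 0.844 ppm.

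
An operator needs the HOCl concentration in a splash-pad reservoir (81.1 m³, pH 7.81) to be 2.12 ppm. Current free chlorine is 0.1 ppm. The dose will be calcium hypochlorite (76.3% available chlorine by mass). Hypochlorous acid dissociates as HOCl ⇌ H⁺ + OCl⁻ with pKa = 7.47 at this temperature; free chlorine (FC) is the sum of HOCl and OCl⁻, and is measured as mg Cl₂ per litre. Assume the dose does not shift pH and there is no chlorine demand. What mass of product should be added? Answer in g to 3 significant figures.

708 g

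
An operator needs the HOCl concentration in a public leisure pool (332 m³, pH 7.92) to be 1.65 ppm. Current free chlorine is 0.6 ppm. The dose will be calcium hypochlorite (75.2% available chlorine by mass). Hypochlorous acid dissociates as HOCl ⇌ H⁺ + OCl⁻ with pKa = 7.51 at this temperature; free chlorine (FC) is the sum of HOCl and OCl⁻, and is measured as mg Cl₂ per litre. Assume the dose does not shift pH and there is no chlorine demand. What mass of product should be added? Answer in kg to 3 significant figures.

2.34 kg

Volume: 332 m³ = 332,000 L.
[OCl⁻]/[HOCl] = 10^(pH − pKa) = 10^(7.92 − 7.51) = 2.57; fraction as HOCl = 1/(1 + 2.57) = 0.2801.
Free chlorine required for 1.65 ppm HOCl: 1.65 / 0.2801 = 5.891 ppm.
FC to add: 5.891 − 0.6 = 5.291 mg/L as Cl₂.
Cl₂ equivalent: 5.291 mg/L × 332,000 L = 1757 g.
Product at 75.2% available Cl: 1757 / 0.752 = 2336 g.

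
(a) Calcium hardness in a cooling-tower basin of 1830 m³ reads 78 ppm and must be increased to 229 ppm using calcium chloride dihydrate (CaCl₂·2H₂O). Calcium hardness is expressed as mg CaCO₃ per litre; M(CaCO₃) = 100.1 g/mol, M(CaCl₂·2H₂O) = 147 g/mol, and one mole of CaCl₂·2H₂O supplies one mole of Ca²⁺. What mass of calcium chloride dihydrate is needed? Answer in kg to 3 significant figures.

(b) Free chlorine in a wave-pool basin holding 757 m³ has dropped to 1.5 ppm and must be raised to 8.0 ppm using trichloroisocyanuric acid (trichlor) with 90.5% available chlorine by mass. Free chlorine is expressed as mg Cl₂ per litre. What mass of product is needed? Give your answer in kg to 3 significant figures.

(a) 406 kg; (b) 5.44 kg

(a) Volume: 1830 m³ = 1,830,000 L.
(a) Hardness to add: (229 − 78) = 151 mg/L as CaCO₃ × 1,830,000 L = 276,300 g as CaCO₃.
(a) Moles of Ca²⁺ (1 mol Ca²⁺ ≡ 1 mol CaCO₃): 276,300 / 100.1 g/mol = 2761 mol.
(a) Mass of CaCl₂·2H₂O: 2761 × 147 = 405,800 g.

(b) Volume: 757 m³ = 757,000 L.
(b) Chlorine deficit: 8.0 − 1.5 = 6.5 ppm = 6.5 mg/L as Cl₂.
(b) Cl₂ equivalent needed: 6.5 mg/L × 757,000 L = 4,920,000 mg = 4920 g.
(b) Product at 90.5% available chlorine: 4920 / 0.905 = 5437 g.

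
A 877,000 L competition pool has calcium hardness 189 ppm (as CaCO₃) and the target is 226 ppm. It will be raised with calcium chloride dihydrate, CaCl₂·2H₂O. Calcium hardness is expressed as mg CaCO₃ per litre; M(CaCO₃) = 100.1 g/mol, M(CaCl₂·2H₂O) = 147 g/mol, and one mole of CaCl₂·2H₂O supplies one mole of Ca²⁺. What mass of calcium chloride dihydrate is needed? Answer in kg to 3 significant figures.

Hardness to add: (226 − 189) = 37 mg/L as CaCO₃ × 877,000 L = 32,450 g as CaCO₃.
Moles of Ca²⁺ (1 mol Ca²⁺ ≡ 1 mol CaCO₃): 32,450 / 100.1 g/mol = 324.2 mol.
Mass of CaCl₂·2H₂O: 324.2 × 147 = 47,650 g.

47.7 kg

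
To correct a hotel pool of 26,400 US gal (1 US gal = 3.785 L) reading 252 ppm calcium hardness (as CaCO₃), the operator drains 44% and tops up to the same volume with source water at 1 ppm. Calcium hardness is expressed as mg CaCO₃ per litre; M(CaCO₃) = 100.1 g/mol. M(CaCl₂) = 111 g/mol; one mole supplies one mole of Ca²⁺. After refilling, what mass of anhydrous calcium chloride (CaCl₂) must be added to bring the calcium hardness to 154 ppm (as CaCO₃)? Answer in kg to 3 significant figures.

1.38 kg

Volume: 26,400 US gal × 3.785 L/gal = 99,924 L.
After draining 44% and refilling: 252 × 0.56 + 1 × 0.44 = 141.56 ppm.
Deficit to target: 154 − 141.56 = 12.44 mg/L.
As CaCO₃: 12.44 mg/L × 99,924 L = 1243 g; ÷ 100.1 = 12.42 mol Ca²⁺.
Mass: 12.42 × 111 = 1378 g.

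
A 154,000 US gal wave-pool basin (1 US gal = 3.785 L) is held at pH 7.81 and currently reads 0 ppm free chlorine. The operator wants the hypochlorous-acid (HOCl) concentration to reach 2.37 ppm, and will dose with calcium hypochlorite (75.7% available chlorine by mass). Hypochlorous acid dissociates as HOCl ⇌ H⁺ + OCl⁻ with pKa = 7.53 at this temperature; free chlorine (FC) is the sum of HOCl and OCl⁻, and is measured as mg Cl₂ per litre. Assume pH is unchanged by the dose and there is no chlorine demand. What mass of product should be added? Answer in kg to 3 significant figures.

Volume: 154,000 US gal × 3.785 L/gal = 582,890 L.
[OCl⁻]/[HOCl] = 10^(pH − pKa) = 10^(7.81 − 7.53) = 1.905; fraction as HOCl = 1/(1 + 1.905) = 0.3442.
Free chlorine required for 2.37 ppm HOCl: 2.37 / 0.3442 = 6.886 ppm.
FC to add: 6.886 − 0 = 6.886 mg/L as Cl₂.
Cl₂ equivalent: 6.886 mg/L × 582,890 L = 4014 g.
Product at 75.7% available Cl: 4014 / 0.757 = 5302 g.

5.30 kg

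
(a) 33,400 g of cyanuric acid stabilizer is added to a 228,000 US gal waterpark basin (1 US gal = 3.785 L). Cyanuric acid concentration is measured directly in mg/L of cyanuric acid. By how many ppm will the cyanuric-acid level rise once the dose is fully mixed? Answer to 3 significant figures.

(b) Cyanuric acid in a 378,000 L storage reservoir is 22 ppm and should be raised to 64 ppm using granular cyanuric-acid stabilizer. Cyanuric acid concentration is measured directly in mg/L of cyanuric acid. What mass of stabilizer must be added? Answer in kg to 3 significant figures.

(a) 38.7 ppm; (b) 15.9 kg

(a) Volume: 228,000 US gal × 3.785 L/gal = 862,980 L.
(a) Rise: 33,400 g / 862,980 L × 1000 = 38.7 mg/L.

(b) CYA to add: (64 − 22) = 42 mg/L × 378,000 L = 15,880 g cyanuric acid.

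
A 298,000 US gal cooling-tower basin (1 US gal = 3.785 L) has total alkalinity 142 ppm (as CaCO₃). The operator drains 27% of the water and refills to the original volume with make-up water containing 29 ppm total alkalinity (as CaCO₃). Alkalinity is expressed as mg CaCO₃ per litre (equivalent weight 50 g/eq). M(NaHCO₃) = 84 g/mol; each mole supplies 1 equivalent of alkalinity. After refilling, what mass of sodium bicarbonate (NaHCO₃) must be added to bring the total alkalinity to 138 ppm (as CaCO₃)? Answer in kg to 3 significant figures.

Volume: 298,000 US gal × 3.785 L/gal = 1,127,930 L.
After draining 27% and refilling: 142 × 0.73 + 29 × 0.27 = 111.49 ppm.
Deficit to target: 138 − 111.49 = 26.51 mg/L.
As CaCO₃: 26.51 mg/L × 1,127,930 L = 29,900 g; ÷ 50 g/eq ÷ 1 = 598 mol NaHCO₃.
Mass: 598 × 84 = 50,230 g.

50.2 kg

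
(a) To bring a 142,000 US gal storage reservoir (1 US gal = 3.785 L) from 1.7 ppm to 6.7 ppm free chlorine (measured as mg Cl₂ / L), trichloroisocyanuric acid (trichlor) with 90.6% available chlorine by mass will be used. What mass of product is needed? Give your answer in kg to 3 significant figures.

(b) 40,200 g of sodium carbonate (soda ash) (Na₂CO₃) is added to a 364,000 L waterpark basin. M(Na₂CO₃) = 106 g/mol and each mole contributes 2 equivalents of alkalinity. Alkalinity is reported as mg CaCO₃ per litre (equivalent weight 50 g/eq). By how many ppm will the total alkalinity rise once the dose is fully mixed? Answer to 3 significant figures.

(a) 2.97 kg; (b) 104 ppm

(a) Volume: 142,000 US gal × 3.785 L/gal = 537,470 L.
(a) Chlorine deficit: 6.7 − 1.7 = 5 ppm = 5 mg/L as Cl₂.
(a) Cl₂ equivalent needed: 5 mg/L × 537,470 L = 2,687,000 mg = 2687 g.
(a) Product at 90.6% available chlorine: 2687 / 0.906 = 2966 g.

(b) Moles of Na₂CO₃: 40,200 g ÷ 106 g/mol = 379.2 mol → 758.5 eq of alkalinity.
(b) As CaCO₃: 758.5 eq × 50 g/eq = 37,920 g.
(b) Rise: 37,920 g / 364,000 L × 1000 = 104.2 mg/L.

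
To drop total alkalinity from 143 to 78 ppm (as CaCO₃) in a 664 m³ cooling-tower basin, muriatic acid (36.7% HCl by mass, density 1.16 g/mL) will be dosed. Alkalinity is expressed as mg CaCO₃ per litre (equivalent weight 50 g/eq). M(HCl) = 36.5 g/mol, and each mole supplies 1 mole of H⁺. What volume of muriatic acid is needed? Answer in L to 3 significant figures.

74.0 L

Volume: 664 m³ = 664,000 L.
Alkalinity to neutralize: (143 − 78) = 65 mg/L as CaCO₃ × 664,000 L = 43,160 g as CaCO₃.
Equivalents of H⁺ required: 43,160 ÷ 50 g/eq = 863.2 eq = 863.2 mol HCl.
Mass of HCl: 863.2 × 36.5 = 31,510 g.
Mass of 36.7% solution: 31,510 / 0.367 = 85,850 g.
Volume: 85,850 g ÷ 1.16 g/mL = 74,010 mL.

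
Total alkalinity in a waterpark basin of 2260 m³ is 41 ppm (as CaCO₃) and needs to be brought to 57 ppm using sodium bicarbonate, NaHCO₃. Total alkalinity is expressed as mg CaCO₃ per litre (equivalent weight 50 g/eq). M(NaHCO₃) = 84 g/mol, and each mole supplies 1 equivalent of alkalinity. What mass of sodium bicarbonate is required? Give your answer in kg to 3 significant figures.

60.7 kg

Volume: 2260 m³ = 2,260,000 L.
Alkalinity to add: (57 − 41) = 16 mg/L as CaCO₃ × 2,260,000 L = 36,160 g as CaCO₃.
Equivalents: 36,160 g ÷ 50 g/eq = 723.2 eq.
NaHCO₃ supplies 1 eq per mole → 723.2 mol.
Mass: 723.2 mol × 84 g/mol = 60,750 g.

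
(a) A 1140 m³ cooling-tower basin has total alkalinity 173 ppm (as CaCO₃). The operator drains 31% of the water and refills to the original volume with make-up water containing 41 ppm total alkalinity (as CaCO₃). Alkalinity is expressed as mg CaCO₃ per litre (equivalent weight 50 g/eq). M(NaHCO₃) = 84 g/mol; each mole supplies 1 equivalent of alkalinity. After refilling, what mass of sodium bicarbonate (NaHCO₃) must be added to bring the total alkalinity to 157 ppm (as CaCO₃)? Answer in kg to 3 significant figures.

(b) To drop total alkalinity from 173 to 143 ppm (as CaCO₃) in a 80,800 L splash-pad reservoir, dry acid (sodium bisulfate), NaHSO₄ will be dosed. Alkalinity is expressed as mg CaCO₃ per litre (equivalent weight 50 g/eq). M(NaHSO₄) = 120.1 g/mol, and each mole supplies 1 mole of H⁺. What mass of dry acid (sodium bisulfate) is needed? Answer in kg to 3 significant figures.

(a) Volume: 1140 m³ = 1,140,000 L.
(a) After draining 31% and refilling: 173 × 0.69 + 41 × 0.31 = 132.08 ppm.
(a) Deficit to target: 157 − 132.08 = 24.92 mg/L.
(a) As CaCO₃: 24.92 mg/L × 1,140,000 L = 28,410 g; ÷ 50 g/eq ÷ 1 = 568.2 mol NaHCO₃.
(a) Mass: 568.2 × 84 = 47,730 g.

(b) Alkalinity to neutralize: (173 − 143) = 30 mg/L as CaCO₃ × 80,800 L = 2424 g as CaCO₃.
(b) Equivalents of H⁺ required: 2424 ÷ 50 g/eq = 48.48 eq = 48.48 mol NaHSO₄.
(b) Mass of NaHSO₄: 48.48 × 120.1 = 5822 g.

(a) 47.7 kg; (b) 5.82 kg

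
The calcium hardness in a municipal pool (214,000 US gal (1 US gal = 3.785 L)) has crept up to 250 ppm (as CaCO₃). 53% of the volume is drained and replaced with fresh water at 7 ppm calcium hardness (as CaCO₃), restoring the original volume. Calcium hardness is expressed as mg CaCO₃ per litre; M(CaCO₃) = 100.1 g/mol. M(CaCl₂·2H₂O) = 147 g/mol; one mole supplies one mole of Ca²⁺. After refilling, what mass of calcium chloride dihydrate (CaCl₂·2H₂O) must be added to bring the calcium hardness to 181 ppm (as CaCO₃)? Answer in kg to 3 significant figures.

71.1 kg

Volume: 214,000 US gal × 3.785 L/gal = 809,990 L.
After draining 53% and refilling: 250 × 0.47 + 7 × 0.53 = 121.21 ppm.
Deficit to target: 181 − 121.21 = 59.79 mg/L.
As CaCO₃: 59.79 mg/L × 809,990 L = 48,430 g; ÷ 100.1 = 483.8 mol Ca²⁺.
Mass: 483.8 × 147 = 71,120 g.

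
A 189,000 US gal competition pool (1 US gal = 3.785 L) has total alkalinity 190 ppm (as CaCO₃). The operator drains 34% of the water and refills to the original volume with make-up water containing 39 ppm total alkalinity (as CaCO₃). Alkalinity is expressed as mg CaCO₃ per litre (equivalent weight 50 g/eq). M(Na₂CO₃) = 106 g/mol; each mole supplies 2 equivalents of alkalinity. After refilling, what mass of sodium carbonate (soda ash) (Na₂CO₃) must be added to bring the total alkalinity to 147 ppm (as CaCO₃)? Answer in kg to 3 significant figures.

Volume: 189,000 US gal × 3.785 L/gal = 715,365 L.
After draining 34% and refilling: 190 × 0.66 + 39 × 0.34 = 138.66 ppm.
Deficit to target: 147 − 138.66 = 8.34 mg/L.
As CaCO₃: 8.34 mg/L × 715,365 L = 5966 g; ÷ 50 g/eq ÷ 2 = 59.66 mol Na₂CO₃.
Mass: 59.66 × 106 = 6324 g.

6.32 kg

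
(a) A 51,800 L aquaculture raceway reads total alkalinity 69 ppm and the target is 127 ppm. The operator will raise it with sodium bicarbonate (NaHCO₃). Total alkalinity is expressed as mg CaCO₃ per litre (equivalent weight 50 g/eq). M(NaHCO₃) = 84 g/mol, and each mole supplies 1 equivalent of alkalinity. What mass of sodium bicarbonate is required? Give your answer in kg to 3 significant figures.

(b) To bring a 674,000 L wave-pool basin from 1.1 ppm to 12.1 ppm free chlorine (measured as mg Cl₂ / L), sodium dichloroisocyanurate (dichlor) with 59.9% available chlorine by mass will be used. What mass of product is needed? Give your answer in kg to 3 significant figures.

(a) 5.05 kg; (b) 12.4 kg

(a) Alkalinity to add: (127 − 69) = 58 mg/L as CaCO₃ × 51,800 L = 3004 g as CaCO₃.
(a) Equivalents: 3004 g ÷ 50 g/eq = 60.09 eq.
(a) NaHCO₃ supplies 1 eq per mole → 60.09 mol.
(a) Mass: 60.09 mol × 84 g/mol = 5047 g.

(b) Chlorine deficit: 12.1 − 1.1 = 11 ppm = 11 mg/L as Cl₂.
(b) Cl₂ equivalent needed: 11 mg/L × 674,000 L = 7,414,000 mg = 7414 g.
(b) Product at 59.9% available chlorine: 7414 / 0.599 = 12,380 g.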